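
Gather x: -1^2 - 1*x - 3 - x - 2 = -2*x - 6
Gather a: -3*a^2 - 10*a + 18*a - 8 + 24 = -3*a^2 + 8*a + 16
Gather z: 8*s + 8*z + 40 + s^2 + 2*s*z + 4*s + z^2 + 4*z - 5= s^2 + 12*s + z^2 + z*(2*s + 12) + 35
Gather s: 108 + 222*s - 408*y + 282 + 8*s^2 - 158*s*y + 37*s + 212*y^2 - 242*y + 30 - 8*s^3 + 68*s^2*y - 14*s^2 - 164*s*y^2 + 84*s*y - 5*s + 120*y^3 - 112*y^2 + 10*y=-8*s^3 + s^2*(68*y - 6) + s*(-164*y^2 - 74*y + 254) + 120*y^3 + 100*y^2 - 640*y + 420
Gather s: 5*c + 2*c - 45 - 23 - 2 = 7*c - 70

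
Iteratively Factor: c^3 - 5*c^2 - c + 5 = (c + 1)*(c^2 - 6*c + 5) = (c - 1)*(c + 1)*(c - 5)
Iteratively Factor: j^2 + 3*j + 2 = (j + 2)*(j + 1)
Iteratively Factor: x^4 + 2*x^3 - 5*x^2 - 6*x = (x - 2)*(x^3 + 4*x^2 + 3*x) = (x - 2)*(x + 1)*(x^2 + 3*x) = (x - 2)*(x + 1)*(x + 3)*(x)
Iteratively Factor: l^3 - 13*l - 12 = (l + 3)*(l^2 - 3*l - 4) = (l - 4)*(l + 3)*(l + 1)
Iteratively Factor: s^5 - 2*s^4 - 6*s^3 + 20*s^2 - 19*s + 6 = (s - 1)*(s^4 - s^3 - 7*s^2 + 13*s - 6) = (s - 1)^2*(s^3 - 7*s + 6) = (s - 1)^2*(s + 3)*(s^2 - 3*s + 2) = (s - 1)^3*(s + 3)*(s - 2)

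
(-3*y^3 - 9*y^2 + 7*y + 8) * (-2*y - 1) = 6*y^4 + 21*y^3 - 5*y^2 - 23*y - 8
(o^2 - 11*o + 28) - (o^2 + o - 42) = 70 - 12*o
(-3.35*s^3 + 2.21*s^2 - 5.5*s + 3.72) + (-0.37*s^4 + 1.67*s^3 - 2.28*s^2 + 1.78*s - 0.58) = -0.37*s^4 - 1.68*s^3 - 0.0699999999999998*s^2 - 3.72*s + 3.14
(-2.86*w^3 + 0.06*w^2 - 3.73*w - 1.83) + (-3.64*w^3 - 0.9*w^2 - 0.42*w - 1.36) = -6.5*w^3 - 0.84*w^2 - 4.15*w - 3.19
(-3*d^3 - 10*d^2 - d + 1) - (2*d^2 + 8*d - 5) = -3*d^3 - 12*d^2 - 9*d + 6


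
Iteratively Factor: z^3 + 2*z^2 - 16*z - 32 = (z + 2)*(z^2 - 16) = (z + 2)*(z + 4)*(z - 4)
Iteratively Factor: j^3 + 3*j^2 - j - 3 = (j + 1)*(j^2 + 2*j - 3) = (j + 1)*(j + 3)*(j - 1)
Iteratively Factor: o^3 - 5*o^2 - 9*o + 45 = (o - 5)*(o^2 - 9) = (o - 5)*(o + 3)*(o - 3)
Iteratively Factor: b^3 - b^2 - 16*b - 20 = (b + 2)*(b^2 - 3*b - 10) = (b + 2)^2*(b - 5)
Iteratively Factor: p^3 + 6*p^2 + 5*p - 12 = (p + 3)*(p^2 + 3*p - 4) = (p + 3)*(p + 4)*(p - 1)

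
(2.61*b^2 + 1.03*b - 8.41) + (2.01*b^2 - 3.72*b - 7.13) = 4.62*b^2 - 2.69*b - 15.54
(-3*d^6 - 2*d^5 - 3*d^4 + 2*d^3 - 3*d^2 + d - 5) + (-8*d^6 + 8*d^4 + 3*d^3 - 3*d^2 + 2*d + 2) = -11*d^6 - 2*d^5 + 5*d^4 + 5*d^3 - 6*d^2 + 3*d - 3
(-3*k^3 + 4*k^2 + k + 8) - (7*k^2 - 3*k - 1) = -3*k^3 - 3*k^2 + 4*k + 9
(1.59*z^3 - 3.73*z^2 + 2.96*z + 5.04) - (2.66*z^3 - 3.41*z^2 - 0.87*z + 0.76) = -1.07*z^3 - 0.32*z^2 + 3.83*z + 4.28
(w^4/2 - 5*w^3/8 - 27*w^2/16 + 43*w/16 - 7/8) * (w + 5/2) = w^5/2 + 5*w^4/8 - 13*w^3/4 - 49*w^2/32 + 187*w/32 - 35/16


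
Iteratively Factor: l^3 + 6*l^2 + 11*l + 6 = (l + 2)*(l^2 + 4*l + 3) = (l + 2)*(l + 3)*(l + 1)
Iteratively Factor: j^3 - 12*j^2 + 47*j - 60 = (j - 5)*(j^2 - 7*j + 12) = (j - 5)*(j - 4)*(j - 3)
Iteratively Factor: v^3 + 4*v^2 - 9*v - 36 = (v + 4)*(v^2 - 9) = (v + 3)*(v + 4)*(v - 3)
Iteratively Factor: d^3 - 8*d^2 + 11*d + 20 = (d + 1)*(d^2 - 9*d + 20) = (d - 4)*(d + 1)*(d - 5)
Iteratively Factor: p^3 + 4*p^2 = (p + 4)*(p^2) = p*(p + 4)*(p)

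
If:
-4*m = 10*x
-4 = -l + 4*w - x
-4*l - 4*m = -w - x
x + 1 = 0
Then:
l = -49/15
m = 5/2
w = -31/15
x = -1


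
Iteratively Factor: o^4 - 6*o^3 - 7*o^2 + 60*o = (o + 3)*(o^3 - 9*o^2 + 20*o) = o*(o + 3)*(o^2 - 9*o + 20) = o*(o - 4)*(o + 3)*(o - 5)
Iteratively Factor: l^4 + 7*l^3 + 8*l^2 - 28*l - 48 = (l - 2)*(l^3 + 9*l^2 + 26*l + 24) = (l - 2)*(l + 3)*(l^2 + 6*l + 8) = (l - 2)*(l + 2)*(l + 3)*(l + 4)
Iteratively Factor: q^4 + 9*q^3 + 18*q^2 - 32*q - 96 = (q + 4)*(q^3 + 5*q^2 - 2*q - 24) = (q - 2)*(q + 4)*(q^2 + 7*q + 12) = (q - 2)*(q + 3)*(q + 4)*(q + 4)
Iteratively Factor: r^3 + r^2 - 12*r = (r + 4)*(r^2 - 3*r) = r*(r + 4)*(r - 3)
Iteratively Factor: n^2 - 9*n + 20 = (n - 4)*(n - 5)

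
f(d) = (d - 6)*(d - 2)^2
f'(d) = (d - 6)*(2*d - 4) + (d - 2)^2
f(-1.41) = -86.16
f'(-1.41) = 62.16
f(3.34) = -4.78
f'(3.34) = -5.33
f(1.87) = -0.07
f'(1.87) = 1.09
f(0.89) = -6.30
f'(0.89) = 12.58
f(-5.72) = -698.49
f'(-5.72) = 240.56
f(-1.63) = -100.54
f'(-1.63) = 68.57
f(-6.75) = -976.17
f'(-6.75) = 299.69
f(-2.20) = -144.65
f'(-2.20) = 86.52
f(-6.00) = -768.00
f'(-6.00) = 256.00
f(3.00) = -3.00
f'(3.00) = -5.00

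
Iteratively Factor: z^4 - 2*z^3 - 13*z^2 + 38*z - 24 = (z - 2)*(z^3 - 13*z + 12) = (z - 2)*(z + 4)*(z^2 - 4*z + 3) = (z - 3)*(z - 2)*(z + 4)*(z - 1)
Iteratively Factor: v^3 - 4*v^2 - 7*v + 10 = (v - 1)*(v^2 - 3*v - 10) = (v - 5)*(v - 1)*(v + 2)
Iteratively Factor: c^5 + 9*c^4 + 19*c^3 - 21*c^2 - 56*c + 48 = (c - 1)*(c^4 + 10*c^3 + 29*c^2 + 8*c - 48) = (c - 1)*(c + 4)*(c^3 + 6*c^2 + 5*c - 12) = (c - 1)*(c + 4)^2*(c^2 + 2*c - 3) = (c - 1)*(c + 3)*(c + 4)^2*(c - 1)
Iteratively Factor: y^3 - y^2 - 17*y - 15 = (y - 5)*(y^2 + 4*y + 3) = (y - 5)*(y + 3)*(y + 1)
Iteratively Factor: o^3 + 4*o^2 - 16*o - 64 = (o + 4)*(o^2 - 16) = (o + 4)^2*(o - 4)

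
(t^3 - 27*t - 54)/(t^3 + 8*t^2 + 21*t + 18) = (t - 6)/(t + 2)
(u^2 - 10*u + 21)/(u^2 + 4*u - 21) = (u - 7)/(u + 7)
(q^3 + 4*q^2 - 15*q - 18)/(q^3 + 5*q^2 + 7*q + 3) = (q^2 + 3*q - 18)/(q^2 + 4*q + 3)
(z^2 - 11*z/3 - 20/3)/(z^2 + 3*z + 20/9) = 3*(z - 5)/(3*z + 5)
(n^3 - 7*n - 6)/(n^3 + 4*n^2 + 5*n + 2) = (n - 3)/(n + 1)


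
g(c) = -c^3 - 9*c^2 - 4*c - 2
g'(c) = -3*c^2 - 18*c - 4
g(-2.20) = -26.11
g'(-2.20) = 21.08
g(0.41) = -5.22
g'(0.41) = -11.88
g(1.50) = -31.62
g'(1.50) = -37.75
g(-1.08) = -6.92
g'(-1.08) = 11.94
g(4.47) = -289.02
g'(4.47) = -144.40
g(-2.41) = -30.64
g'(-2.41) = 21.96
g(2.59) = -90.11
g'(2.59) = -70.74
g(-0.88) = -4.77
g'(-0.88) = 9.52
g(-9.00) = 34.00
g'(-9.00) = -85.00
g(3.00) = -122.00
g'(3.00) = -85.00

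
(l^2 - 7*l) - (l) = l^2 - 8*l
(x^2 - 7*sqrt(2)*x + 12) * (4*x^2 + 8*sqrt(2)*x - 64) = 4*x^4 - 20*sqrt(2)*x^3 - 128*x^2 + 544*sqrt(2)*x - 768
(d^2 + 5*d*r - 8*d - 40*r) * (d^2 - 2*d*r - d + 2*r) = d^4 + 3*d^3*r - 9*d^3 - 10*d^2*r^2 - 27*d^2*r + 8*d^2 + 90*d*r^2 + 24*d*r - 80*r^2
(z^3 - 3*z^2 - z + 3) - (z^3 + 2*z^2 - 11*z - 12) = -5*z^2 + 10*z + 15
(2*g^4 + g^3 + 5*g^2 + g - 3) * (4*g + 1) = 8*g^5 + 6*g^4 + 21*g^3 + 9*g^2 - 11*g - 3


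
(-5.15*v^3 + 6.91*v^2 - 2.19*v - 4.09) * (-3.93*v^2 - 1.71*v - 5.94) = 20.2395*v^5 - 18.3498*v^4 + 27.3816*v^3 - 21.2268*v^2 + 20.0025*v + 24.2946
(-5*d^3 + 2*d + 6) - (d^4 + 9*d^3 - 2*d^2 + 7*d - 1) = -d^4 - 14*d^3 + 2*d^2 - 5*d + 7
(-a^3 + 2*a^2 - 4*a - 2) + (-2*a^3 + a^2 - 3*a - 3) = -3*a^3 + 3*a^2 - 7*a - 5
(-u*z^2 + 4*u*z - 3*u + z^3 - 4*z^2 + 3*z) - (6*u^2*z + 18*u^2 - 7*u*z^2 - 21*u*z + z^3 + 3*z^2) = -6*u^2*z - 18*u^2 + 6*u*z^2 + 25*u*z - 3*u - 7*z^2 + 3*z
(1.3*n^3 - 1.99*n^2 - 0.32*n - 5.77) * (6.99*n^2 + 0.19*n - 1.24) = 9.087*n^5 - 13.6631*n^4 - 4.2269*n^3 - 37.9255*n^2 - 0.6995*n + 7.1548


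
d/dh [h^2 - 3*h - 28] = 2*h - 3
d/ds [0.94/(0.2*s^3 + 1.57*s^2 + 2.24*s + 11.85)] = (-0.564*s^2 - 2.9516*s - 2.1056)/(0.2*s^3 + 1.57*s^2 + 2.24*s + 11.85)^2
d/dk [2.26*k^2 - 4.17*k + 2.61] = 4.52*k - 4.17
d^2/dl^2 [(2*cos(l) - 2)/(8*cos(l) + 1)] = 18*(-cos(l) + 4*cos(2*l) - 12)/(8*cos(l) + 1)^3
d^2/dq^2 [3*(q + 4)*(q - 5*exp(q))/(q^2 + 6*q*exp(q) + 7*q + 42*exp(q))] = 3*(2*(q + 4)*(q - 5*exp(q))*(6*q*exp(q) + 2*q + 48*exp(q) + 7)^2 + (-5*(q + 4)*exp(q) - 10*exp(q) + 2)*(q^2 + 6*q*exp(q) + 7*q + 42*exp(q))^2 + 2*(-(q + 4)*(q - 5*exp(q))*(3*q*exp(q) + 27*exp(q) + 1) + (q + 4)*(5*exp(q) - 1)*(6*q*exp(q) + 2*q + 48*exp(q) + 7) - (q - 5*exp(q))*(6*q*exp(q) + 2*q + 48*exp(q) + 7))*(q^2 + 6*q*exp(q) + 7*q + 42*exp(q)))/(q^2 + 6*q*exp(q) + 7*q + 42*exp(q))^3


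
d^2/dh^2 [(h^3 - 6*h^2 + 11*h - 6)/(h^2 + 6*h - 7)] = 180/(h^3 + 21*h^2 + 147*h + 343)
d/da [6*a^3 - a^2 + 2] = 2*a*(9*a - 1)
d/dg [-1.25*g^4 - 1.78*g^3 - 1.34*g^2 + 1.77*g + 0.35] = -5.0*g^3 - 5.34*g^2 - 2.68*g + 1.77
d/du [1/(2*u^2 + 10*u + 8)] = (-u - 5/2)/(u^2 + 5*u + 4)^2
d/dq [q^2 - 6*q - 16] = 2*q - 6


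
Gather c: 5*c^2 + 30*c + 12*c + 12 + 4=5*c^2 + 42*c + 16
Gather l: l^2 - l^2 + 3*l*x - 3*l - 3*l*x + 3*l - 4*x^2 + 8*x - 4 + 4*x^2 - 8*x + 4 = 0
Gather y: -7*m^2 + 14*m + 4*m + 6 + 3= -7*m^2 + 18*m + 9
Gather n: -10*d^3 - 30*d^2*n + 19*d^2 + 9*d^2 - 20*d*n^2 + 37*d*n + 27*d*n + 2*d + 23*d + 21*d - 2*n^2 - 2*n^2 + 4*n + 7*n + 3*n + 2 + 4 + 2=-10*d^3 + 28*d^2 + 46*d + n^2*(-20*d - 4) + n*(-30*d^2 + 64*d + 14) + 8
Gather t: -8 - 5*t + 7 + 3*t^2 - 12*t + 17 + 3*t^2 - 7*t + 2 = 6*t^2 - 24*t + 18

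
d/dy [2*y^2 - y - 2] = 4*y - 1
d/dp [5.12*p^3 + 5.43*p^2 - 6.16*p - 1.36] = 15.36*p^2 + 10.86*p - 6.16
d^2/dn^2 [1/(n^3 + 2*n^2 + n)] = 2*(6*n^2 + 4*n + 1)/(n^3*(n^4 + 4*n^3 + 6*n^2 + 4*n + 1))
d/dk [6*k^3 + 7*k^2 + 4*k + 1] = 18*k^2 + 14*k + 4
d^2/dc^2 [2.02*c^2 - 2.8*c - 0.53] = 4.04000000000000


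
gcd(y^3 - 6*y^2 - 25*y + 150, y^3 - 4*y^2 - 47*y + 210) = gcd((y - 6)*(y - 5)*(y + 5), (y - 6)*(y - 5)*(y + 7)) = y^2 - 11*y + 30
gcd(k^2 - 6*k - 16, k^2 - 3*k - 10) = k + 2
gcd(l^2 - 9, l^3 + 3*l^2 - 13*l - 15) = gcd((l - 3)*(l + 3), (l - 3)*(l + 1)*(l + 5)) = l - 3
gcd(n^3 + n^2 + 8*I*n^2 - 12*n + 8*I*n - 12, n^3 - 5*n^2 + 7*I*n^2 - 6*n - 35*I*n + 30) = n + 6*I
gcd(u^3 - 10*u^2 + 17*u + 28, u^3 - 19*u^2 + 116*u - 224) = u^2 - 11*u + 28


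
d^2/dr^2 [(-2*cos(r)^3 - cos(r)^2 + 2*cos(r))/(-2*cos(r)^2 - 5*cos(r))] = (-8*sin(r)^4 + 198*sin(r)^2 - 90*cos(r) - 15*cos(3*r) - 126)/(2*cos(r) + 5)^3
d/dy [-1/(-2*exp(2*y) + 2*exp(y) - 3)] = (2 - 4*exp(y))*exp(y)/(2*exp(2*y) - 2*exp(y) + 3)^2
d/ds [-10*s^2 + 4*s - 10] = 4 - 20*s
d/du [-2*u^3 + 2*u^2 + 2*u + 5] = -6*u^2 + 4*u + 2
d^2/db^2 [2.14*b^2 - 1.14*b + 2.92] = 4.28000000000000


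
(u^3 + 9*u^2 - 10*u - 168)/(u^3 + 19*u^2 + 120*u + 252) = (u - 4)/(u + 6)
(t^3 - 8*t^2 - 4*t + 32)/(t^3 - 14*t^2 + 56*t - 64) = (t + 2)/(t - 4)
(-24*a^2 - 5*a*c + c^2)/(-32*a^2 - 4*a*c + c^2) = (3*a + c)/(4*a + c)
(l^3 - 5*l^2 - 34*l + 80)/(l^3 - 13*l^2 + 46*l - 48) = (l + 5)/(l - 3)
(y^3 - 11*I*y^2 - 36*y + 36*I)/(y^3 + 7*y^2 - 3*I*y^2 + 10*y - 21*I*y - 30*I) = (y^2 - 8*I*y - 12)/(y^2 + 7*y + 10)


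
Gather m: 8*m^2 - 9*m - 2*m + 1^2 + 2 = 8*m^2 - 11*m + 3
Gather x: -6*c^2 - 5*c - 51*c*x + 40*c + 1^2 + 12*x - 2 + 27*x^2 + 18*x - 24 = -6*c^2 + 35*c + 27*x^2 + x*(30 - 51*c) - 25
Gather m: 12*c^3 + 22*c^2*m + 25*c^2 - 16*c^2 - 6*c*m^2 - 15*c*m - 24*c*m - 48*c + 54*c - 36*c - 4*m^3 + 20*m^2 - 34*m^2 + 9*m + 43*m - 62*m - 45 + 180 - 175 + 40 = 12*c^3 + 9*c^2 - 30*c - 4*m^3 + m^2*(-6*c - 14) + m*(22*c^2 - 39*c - 10)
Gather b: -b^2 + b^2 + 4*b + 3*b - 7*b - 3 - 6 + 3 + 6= 0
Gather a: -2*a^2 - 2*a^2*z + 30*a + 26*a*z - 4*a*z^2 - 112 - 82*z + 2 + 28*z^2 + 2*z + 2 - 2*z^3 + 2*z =a^2*(-2*z - 2) + a*(-4*z^2 + 26*z + 30) - 2*z^3 + 28*z^2 - 78*z - 108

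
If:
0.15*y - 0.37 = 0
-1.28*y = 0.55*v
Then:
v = -5.74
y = 2.47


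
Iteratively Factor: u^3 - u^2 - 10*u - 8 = (u + 1)*(u^2 - 2*u - 8) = (u - 4)*(u + 1)*(u + 2)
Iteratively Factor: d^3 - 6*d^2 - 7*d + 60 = (d + 3)*(d^2 - 9*d + 20) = (d - 4)*(d + 3)*(d - 5)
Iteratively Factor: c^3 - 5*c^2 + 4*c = (c)*(c^2 - 5*c + 4) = c*(c - 4)*(c - 1)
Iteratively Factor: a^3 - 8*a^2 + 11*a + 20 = (a - 5)*(a^2 - 3*a - 4) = (a - 5)*(a + 1)*(a - 4)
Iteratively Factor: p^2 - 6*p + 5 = (p - 1)*(p - 5)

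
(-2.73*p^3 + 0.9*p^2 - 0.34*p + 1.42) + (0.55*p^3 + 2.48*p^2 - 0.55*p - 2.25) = -2.18*p^3 + 3.38*p^2 - 0.89*p - 0.83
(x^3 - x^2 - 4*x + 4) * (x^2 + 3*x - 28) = x^5 + 2*x^4 - 35*x^3 + 20*x^2 + 124*x - 112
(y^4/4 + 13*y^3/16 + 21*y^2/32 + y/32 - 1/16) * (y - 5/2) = y^5/4 + 3*y^4/16 - 11*y^3/8 - 103*y^2/64 - 9*y/64 + 5/32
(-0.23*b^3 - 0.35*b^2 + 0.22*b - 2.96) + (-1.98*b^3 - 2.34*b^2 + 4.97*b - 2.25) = -2.21*b^3 - 2.69*b^2 + 5.19*b - 5.21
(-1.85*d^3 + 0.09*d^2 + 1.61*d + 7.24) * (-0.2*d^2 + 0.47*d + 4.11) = 0.37*d^5 - 0.8875*d^4 - 7.8832*d^3 - 0.3214*d^2 + 10.0199*d + 29.7564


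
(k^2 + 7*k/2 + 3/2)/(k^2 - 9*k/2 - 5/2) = (k + 3)/(k - 5)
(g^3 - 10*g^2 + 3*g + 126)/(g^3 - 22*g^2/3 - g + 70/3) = 3*(g^2 - 3*g - 18)/(3*g^2 - g - 10)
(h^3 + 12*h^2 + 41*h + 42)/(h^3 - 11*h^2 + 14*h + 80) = (h^2 + 10*h + 21)/(h^2 - 13*h + 40)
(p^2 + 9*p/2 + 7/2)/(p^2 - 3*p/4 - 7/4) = 2*(2*p + 7)/(4*p - 7)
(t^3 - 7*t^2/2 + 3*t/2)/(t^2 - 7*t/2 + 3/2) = t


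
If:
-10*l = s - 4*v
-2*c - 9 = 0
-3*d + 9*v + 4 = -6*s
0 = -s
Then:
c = -9/2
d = 3*v + 4/3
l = 2*v/5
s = 0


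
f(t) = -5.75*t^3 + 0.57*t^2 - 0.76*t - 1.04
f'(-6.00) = -628.60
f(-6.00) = 1266.04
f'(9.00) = -1387.75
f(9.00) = -4153.46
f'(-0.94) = -17.07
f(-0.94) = 4.95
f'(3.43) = -199.79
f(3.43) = -228.97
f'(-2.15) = -82.95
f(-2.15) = 60.37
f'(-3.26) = -187.80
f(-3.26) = 206.71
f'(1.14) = -21.88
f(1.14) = -9.68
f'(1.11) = -20.75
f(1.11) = -9.05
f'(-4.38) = -336.68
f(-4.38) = 496.38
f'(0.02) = -0.74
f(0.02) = -1.06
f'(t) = -17.25*t^2 + 1.14*t - 0.76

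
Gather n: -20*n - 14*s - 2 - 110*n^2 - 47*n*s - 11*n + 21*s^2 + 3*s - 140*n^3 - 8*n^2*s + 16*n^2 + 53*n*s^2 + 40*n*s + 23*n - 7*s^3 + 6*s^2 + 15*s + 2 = -140*n^3 + n^2*(-8*s - 94) + n*(53*s^2 - 7*s - 8) - 7*s^3 + 27*s^2 + 4*s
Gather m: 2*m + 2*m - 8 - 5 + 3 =4*m - 10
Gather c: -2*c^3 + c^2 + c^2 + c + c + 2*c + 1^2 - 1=-2*c^3 + 2*c^2 + 4*c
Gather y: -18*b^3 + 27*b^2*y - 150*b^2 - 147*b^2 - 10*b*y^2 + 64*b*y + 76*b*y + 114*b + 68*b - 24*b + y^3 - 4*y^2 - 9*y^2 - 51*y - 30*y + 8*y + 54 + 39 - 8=-18*b^3 - 297*b^2 + 158*b + y^3 + y^2*(-10*b - 13) + y*(27*b^2 + 140*b - 73) + 85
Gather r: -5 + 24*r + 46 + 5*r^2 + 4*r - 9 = 5*r^2 + 28*r + 32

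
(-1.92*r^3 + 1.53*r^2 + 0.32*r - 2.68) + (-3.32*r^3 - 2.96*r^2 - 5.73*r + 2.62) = -5.24*r^3 - 1.43*r^2 - 5.41*r - 0.0600000000000001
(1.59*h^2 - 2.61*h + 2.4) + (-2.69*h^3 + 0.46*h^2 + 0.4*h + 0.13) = -2.69*h^3 + 2.05*h^2 - 2.21*h + 2.53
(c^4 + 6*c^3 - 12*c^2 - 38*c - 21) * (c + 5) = c^5 + 11*c^4 + 18*c^3 - 98*c^2 - 211*c - 105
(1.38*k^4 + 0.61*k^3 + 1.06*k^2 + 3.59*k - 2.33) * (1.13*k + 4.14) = 1.5594*k^5 + 6.4025*k^4 + 3.7232*k^3 + 8.4451*k^2 + 12.2297*k - 9.6462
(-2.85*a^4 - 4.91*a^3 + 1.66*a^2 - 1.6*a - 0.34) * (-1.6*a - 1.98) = 4.56*a^5 + 13.499*a^4 + 7.0658*a^3 - 0.726799999999999*a^2 + 3.712*a + 0.6732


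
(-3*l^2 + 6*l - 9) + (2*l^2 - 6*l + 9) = -l^2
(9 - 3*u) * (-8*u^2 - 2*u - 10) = 24*u^3 - 66*u^2 + 12*u - 90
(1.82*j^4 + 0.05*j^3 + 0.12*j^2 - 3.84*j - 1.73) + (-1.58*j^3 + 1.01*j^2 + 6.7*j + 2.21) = 1.82*j^4 - 1.53*j^3 + 1.13*j^2 + 2.86*j + 0.48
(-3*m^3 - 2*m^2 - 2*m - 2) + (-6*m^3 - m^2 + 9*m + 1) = -9*m^3 - 3*m^2 + 7*m - 1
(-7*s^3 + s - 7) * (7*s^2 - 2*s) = -49*s^5 + 14*s^4 + 7*s^3 - 51*s^2 + 14*s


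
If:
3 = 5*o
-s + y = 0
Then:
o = 3/5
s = y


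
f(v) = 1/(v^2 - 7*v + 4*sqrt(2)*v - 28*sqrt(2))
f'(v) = (-2*v - 4*sqrt(2) + 7)/(v^2 - 7*v + 4*sqrt(2)*v - 28*sqrt(2))^2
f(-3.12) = -0.04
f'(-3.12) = 0.01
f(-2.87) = -0.04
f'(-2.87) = 0.01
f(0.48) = -0.02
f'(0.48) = 0.00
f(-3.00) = -0.04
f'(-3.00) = 0.01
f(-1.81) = -0.03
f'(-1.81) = 0.00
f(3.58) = -0.03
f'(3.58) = -0.00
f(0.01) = -0.03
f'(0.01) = 0.00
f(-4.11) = -0.06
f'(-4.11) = 0.03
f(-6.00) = 0.22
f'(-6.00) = 0.67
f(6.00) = -0.09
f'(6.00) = -0.08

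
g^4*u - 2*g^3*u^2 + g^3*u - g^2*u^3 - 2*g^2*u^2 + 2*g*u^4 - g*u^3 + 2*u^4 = (g - 2*u)*(g - u)*(g + u)*(g*u + u)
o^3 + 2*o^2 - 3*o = o*(o - 1)*(o + 3)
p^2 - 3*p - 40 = (p - 8)*(p + 5)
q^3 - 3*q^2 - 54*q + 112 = (q - 8)*(q - 2)*(q + 7)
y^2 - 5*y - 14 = (y - 7)*(y + 2)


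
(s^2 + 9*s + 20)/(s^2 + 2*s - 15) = (s + 4)/(s - 3)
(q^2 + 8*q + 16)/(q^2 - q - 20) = (q + 4)/(q - 5)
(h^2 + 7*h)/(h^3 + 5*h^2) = (h + 7)/(h*(h + 5))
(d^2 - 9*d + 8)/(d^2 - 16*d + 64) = (d - 1)/(d - 8)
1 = 1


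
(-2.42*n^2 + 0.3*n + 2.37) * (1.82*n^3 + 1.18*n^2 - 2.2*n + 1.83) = -4.4044*n^5 - 2.3096*n^4 + 9.9914*n^3 - 2.292*n^2 - 4.665*n + 4.3371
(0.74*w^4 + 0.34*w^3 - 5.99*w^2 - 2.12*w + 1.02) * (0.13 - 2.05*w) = -1.517*w^5 - 0.6008*w^4 + 12.3237*w^3 + 3.5673*w^2 - 2.3666*w + 0.1326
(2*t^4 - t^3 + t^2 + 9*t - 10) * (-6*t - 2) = -12*t^5 + 2*t^4 - 4*t^3 - 56*t^2 + 42*t + 20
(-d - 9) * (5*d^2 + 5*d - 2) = -5*d^3 - 50*d^2 - 43*d + 18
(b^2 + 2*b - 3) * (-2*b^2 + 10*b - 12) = -2*b^4 + 6*b^3 + 14*b^2 - 54*b + 36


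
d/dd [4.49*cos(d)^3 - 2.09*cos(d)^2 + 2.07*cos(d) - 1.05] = (-13.47*cos(d)^2 + 4.18*cos(d) - 2.07)*sin(d)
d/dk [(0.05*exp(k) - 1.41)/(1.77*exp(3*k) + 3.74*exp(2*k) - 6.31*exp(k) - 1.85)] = (-0.177*exp(3*k) + 7.3001*exp(2*k) + 10.5468*exp(k) - 8.9896)*exp(k)/(3.1329*exp(6*k) + 13.2396*exp(5*k) - 8.3498*exp(4*k) - 53.7478*exp(3*k) + 25.9781*exp(2*k) + 23.347*exp(k) + 3.4225)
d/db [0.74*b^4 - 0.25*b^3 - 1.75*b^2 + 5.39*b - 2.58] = 2.96*b^3 - 0.75*b^2 - 3.5*b + 5.39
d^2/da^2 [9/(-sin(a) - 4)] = 9*(sin(a)^2 - 4*sin(a) - 2)/(sin(a) + 4)^3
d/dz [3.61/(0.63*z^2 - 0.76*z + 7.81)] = (2.7436 - 4.5486*z)/(0.63*z^2 - 0.76*z + 7.81)^2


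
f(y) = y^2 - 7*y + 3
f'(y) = 2*y - 7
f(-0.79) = 9.15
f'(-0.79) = -8.58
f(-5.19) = 66.27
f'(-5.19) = -17.38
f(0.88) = -2.39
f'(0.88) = -5.24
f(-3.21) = 35.77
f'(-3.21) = -13.42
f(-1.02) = 11.18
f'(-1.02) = -9.04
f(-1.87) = 19.59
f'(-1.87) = -10.74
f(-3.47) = 39.33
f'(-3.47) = -13.94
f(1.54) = -5.41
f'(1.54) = -3.92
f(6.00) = -3.00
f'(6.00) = 5.00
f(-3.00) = 33.00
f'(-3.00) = -13.00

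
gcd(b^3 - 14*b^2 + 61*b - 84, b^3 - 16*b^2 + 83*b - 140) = b^2 - 11*b + 28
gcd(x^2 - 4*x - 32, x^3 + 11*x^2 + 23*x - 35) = 1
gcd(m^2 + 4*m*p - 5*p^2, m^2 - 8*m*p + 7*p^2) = -m + p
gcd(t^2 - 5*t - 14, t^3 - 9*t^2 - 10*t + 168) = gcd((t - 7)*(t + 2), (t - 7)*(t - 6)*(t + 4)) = t - 7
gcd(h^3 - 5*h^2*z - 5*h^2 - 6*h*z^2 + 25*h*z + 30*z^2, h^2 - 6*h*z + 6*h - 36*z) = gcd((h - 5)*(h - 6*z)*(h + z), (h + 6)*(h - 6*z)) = -h + 6*z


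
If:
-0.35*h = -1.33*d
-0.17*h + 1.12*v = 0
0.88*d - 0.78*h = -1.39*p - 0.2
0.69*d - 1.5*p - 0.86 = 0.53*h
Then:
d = -0.18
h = -0.69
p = -0.41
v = -0.10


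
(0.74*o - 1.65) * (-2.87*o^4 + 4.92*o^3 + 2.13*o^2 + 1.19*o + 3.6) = -2.1238*o^5 + 8.3763*o^4 - 6.5418*o^3 - 2.6339*o^2 + 0.7005*o - 5.94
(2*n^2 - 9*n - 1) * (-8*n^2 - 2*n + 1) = -16*n^4 + 68*n^3 + 28*n^2 - 7*n - 1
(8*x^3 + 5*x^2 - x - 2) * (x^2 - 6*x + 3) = 8*x^5 - 43*x^4 - 7*x^3 + 19*x^2 + 9*x - 6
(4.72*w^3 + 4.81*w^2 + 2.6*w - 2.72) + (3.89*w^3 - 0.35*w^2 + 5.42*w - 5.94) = 8.61*w^3 + 4.46*w^2 + 8.02*w - 8.66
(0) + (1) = 1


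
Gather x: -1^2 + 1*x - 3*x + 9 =8 - 2*x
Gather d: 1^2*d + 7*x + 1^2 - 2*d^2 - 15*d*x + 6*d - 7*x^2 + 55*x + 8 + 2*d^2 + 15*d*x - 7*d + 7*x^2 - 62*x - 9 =0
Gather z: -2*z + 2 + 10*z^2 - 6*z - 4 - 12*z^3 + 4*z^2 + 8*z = -12*z^3 + 14*z^2 - 2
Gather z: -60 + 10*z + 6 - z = 9*z - 54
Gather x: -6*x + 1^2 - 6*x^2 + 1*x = -6*x^2 - 5*x + 1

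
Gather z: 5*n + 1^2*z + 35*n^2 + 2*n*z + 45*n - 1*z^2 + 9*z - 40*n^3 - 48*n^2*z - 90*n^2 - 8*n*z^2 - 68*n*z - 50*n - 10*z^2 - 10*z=-40*n^3 - 55*n^2 + z^2*(-8*n - 11) + z*(-48*n^2 - 66*n)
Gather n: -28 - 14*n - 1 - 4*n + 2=-18*n - 27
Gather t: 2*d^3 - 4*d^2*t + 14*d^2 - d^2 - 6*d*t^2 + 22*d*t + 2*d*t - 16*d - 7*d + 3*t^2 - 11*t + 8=2*d^3 + 13*d^2 - 23*d + t^2*(3 - 6*d) + t*(-4*d^2 + 24*d - 11) + 8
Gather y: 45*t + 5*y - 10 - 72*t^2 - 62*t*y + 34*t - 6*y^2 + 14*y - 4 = -72*t^2 + 79*t - 6*y^2 + y*(19 - 62*t) - 14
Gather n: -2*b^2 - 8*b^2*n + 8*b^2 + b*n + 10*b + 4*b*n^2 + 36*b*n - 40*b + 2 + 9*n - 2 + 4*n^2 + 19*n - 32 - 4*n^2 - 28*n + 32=6*b^2 + 4*b*n^2 - 30*b + n*(-8*b^2 + 37*b)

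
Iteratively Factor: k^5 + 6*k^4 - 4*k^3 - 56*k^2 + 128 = (k + 2)*(k^4 + 4*k^3 - 12*k^2 - 32*k + 64) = (k - 2)*(k + 2)*(k^3 + 6*k^2 - 32) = (k - 2)^2*(k + 2)*(k^2 + 8*k + 16) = (k - 2)^2*(k + 2)*(k + 4)*(k + 4)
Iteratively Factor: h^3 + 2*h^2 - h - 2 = (h + 1)*(h^2 + h - 2) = (h + 1)*(h + 2)*(h - 1)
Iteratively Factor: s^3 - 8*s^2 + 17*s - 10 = (s - 5)*(s^2 - 3*s + 2) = (s - 5)*(s - 1)*(s - 2)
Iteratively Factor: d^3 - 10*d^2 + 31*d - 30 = (d - 2)*(d^2 - 8*d + 15) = (d - 3)*(d - 2)*(d - 5)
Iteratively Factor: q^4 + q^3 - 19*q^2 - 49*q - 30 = (q + 3)*(q^3 - 2*q^2 - 13*q - 10) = (q + 2)*(q + 3)*(q^2 - 4*q - 5) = (q + 1)*(q + 2)*(q + 3)*(q - 5)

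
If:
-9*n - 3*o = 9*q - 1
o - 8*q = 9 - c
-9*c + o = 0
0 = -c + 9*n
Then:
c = 89/314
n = 89/2826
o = 801/314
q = -121/157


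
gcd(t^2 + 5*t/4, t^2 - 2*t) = t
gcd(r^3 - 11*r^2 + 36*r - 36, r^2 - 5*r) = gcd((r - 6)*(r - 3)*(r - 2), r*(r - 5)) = 1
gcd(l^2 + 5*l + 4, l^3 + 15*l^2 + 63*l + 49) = l + 1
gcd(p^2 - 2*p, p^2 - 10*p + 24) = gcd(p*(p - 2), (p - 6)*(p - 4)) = 1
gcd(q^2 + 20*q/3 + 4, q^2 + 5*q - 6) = q + 6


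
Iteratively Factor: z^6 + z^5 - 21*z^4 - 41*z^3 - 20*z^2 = (z + 4)*(z^5 - 3*z^4 - 9*z^3 - 5*z^2) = (z - 5)*(z + 4)*(z^4 + 2*z^3 + z^2) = z*(z - 5)*(z + 4)*(z^3 + 2*z^2 + z) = z^2*(z - 5)*(z + 4)*(z^2 + 2*z + 1) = z^2*(z - 5)*(z + 1)*(z + 4)*(z + 1)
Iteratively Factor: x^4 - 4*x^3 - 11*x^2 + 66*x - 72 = (x - 3)*(x^3 - x^2 - 14*x + 24) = (x - 3)*(x + 4)*(x^2 - 5*x + 6) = (x - 3)^2*(x + 4)*(x - 2)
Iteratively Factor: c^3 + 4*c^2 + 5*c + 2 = (c + 1)*(c^2 + 3*c + 2) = (c + 1)^2*(c + 2)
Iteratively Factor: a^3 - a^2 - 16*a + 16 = (a - 1)*(a^2 - 16) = (a - 4)*(a - 1)*(a + 4)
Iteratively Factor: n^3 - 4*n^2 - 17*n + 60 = (n - 3)*(n^2 - n - 20) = (n - 3)*(n + 4)*(n - 5)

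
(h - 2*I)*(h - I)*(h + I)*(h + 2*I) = h^4 + 5*h^2 + 4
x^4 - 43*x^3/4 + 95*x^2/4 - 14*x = x*(x - 8)*(x - 7/4)*(x - 1)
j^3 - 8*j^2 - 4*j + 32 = (j - 8)*(j - 2)*(j + 2)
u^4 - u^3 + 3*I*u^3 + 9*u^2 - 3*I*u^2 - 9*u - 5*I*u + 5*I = (u - I)*(u + 5*I)*(-I*u + I)*(I*u + 1)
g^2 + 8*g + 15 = (g + 3)*(g + 5)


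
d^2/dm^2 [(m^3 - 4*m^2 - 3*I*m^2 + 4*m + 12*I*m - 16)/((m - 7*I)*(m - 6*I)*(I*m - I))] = (m^6*(20 + 6*I) + m^5*(-6 - 276*I) + m^4*(-828 + 1026*I) + m^3*(6610 - 3052*I) + m^2*(-20376 - 16380*I) + m*(-35040 + 43944*I) + 44856 + 39280*I)/(m^9 + m^8*(-3 - 39*I) + m^7*(-630 + 117*I) + m^6*(1898 + 5356*I) + m^5*(24687 - 16380*I) + m^4*(-79125 - 52377*I) + m^3*(5670 + 200915*I) + m^2*(195678 - 206388*I) + m*(-222264 + 68796*I) + 74088)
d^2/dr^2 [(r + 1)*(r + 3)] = 2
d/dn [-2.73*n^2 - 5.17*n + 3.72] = -5.46*n - 5.17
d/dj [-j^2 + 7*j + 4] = 7 - 2*j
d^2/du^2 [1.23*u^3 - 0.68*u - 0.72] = 7.38*u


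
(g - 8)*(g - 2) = g^2 - 10*g + 16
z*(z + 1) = z^2 + z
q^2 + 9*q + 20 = (q + 4)*(q + 5)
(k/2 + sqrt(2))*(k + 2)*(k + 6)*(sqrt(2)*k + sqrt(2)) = sqrt(2)*k^4/2 + 2*k^3 + 9*sqrt(2)*k^3/2 + 10*sqrt(2)*k^2 + 18*k^2 + 6*sqrt(2)*k + 40*k + 24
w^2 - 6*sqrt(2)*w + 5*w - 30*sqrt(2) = (w + 5)*(w - 6*sqrt(2))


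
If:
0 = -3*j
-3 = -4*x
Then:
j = 0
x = 3/4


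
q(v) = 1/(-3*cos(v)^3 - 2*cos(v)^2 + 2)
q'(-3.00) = 0.08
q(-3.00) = 0.34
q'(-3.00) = 0.08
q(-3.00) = 0.34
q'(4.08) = 0.17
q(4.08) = 0.52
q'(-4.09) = -0.16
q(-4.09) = 0.52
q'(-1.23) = 0.80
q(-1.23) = 0.60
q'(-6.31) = 0.04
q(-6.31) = -0.33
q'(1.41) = -0.23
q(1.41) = 0.52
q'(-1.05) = 2.84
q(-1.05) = 0.88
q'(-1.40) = 0.25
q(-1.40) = 0.52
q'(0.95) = -8.14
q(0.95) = 1.36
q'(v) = (-9*sin(v)*cos(v)^2 - 4*sin(v)*cos(v))/(-3*cos(v)^3 - 2*cos(v)^2 + 2)^2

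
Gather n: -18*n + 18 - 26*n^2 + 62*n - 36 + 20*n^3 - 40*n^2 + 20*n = 20*n^3 - 66*n^2 + 64*n - 18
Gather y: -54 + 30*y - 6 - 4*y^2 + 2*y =-4*y^2 + 32*y - 60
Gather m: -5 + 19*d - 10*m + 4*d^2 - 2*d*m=4*d^2 + 19*d + m*(-2*d - 10) - 5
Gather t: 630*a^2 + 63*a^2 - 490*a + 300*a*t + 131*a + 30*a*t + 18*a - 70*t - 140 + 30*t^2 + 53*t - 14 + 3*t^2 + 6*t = 693*a^2 - 341*a + 33*t^2 + t*(330*a - 11) - 154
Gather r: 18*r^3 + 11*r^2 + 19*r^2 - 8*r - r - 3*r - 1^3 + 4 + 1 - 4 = 18*r^3 + 30*r^2 - 12*r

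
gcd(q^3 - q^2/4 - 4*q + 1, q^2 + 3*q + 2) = q + 2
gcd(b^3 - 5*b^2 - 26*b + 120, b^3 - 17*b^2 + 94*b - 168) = b^2 - 10*b + 24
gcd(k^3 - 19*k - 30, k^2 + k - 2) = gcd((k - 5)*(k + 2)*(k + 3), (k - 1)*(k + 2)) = k + 2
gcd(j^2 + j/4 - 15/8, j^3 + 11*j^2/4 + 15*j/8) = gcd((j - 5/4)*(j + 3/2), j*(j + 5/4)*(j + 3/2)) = j + 3/2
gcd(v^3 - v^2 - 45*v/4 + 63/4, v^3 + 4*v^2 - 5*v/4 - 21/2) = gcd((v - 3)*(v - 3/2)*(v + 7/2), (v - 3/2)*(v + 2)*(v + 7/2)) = v^2 + 2*v - 21/4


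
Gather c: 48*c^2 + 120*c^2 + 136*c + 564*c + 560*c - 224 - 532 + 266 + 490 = 168*c^2 + 1260*c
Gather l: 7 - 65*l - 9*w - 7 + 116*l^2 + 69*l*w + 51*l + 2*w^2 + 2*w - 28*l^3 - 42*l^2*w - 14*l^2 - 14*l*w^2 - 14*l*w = -28*l^3 + l^2*(102 - 42*w) + l*(-14*w^2 + 55*w - 14) + 2*w^2 - 7*w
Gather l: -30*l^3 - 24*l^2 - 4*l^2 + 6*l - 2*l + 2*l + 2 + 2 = -30*l^3 - 28*l^2 + 6*l + 4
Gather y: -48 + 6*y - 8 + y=7*y - 56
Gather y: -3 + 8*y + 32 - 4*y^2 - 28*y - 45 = -4*y^2 - 20*y - 16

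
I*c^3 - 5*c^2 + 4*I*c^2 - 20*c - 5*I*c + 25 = (c + 5)*(c + 5*I)*(I*c - I)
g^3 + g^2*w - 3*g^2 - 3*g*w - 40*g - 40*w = (g - 8)*(g + 5)*(g + w)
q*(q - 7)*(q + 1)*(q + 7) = q^4 + q^3 - 49*q^2 - 49*q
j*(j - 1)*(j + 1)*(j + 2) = j^4 + 2*j^3 - j^2 - 2*j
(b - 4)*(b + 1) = b^2 - 3*b - 4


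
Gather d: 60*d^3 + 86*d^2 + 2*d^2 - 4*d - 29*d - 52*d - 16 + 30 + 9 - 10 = 60*d^3 + 88*d^2 - 85*d + 13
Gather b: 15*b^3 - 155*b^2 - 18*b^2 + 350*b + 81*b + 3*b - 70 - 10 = 15*b^3 - 173*b^2 + 434*b - 80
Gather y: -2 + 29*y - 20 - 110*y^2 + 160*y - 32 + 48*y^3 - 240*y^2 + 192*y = 48*y^3 - 350*y^2 + 381*y - 54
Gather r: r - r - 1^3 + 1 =0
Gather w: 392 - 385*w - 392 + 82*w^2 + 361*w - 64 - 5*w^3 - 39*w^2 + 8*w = -5*w^3 + 43*w^2 - 16*w - 64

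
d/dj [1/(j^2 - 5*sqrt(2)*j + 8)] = (-2*j + 5*sqrt(2))/(j^2 - 5*sqrt(2)*j + 8)^2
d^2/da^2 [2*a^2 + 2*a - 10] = 4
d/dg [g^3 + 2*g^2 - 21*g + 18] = 3*g^2 + 4*g - 21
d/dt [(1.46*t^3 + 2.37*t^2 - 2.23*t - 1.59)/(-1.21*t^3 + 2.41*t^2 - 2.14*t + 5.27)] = (6.3863*t^4 - 11.6454*t^3 + 17.6134*t^2 + 32.6436*t - 15.1547)/(1.4641*t^6 - 5.8322*t^5 + 10.9869*t^4 - 23.0682*t^3 + 29.981*t^2 - 22.5556*t + 27.7729)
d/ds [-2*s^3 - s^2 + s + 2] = -6*s^2 - 2*s + 1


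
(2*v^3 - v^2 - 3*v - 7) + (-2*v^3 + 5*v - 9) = -v^2 + 2*v - 16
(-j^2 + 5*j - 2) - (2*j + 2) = -j^2 + 3*j - 4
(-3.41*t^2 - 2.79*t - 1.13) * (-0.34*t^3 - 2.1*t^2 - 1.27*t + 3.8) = 1.1594*t^5 + 8.1096*t^4 + 10.5739*t^3 - 7.0417*t^2 - 9.1669*t - 4.294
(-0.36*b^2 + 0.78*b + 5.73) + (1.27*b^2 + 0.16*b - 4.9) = 0.91*b^2 + 0.94*b + 0.83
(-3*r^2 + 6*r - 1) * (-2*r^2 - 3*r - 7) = 6*r^4 - 3*r^3 + 5*r^2 - 39*r + 7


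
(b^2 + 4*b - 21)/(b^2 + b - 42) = (b - 3)/(b - 6)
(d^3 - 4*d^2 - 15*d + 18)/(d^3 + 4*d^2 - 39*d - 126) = (d - 1)/(d + 7)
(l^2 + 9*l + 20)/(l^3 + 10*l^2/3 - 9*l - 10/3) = 3*(l + 4)/(3*l^2 - 5*l - 2)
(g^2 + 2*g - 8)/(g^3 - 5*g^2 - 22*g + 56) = 1/(g - 7)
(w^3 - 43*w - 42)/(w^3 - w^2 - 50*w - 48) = (w - 7)/(w - 8)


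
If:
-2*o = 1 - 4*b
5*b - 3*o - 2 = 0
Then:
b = -1/2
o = -3/2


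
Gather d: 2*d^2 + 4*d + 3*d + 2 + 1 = 2*d^2 + 7*d + 3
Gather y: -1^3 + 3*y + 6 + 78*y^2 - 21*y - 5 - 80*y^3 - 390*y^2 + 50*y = -80*y^3 - 312*y^2 + 32*y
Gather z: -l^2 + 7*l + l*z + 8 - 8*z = -l^2 + 7*l + z*(l - 8) + 8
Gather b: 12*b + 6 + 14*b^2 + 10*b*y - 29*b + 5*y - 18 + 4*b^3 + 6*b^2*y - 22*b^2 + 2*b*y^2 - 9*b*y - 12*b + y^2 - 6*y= 4*b^3 + b^2*(6*y - 8) + b*(2*y^2 + y - 29) + y^2 - y - 12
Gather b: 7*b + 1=7*b + 1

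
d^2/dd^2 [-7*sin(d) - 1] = 7*sin(d)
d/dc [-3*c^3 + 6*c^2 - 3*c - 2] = -9*c^2 + 12*c - 3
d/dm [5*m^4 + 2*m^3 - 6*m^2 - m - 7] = 20*m^3 + 6*m^2 - 12*m - 1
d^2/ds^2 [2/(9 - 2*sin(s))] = 4*(9*sin(s) - cos(2*s) - 3)/(2*sin(s) - 9)^3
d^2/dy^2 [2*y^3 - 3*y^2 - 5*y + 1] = 12*y - 6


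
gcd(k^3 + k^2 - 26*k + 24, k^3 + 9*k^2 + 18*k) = k + 6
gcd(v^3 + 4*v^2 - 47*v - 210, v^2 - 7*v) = v - 7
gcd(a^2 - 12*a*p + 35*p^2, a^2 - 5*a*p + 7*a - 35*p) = -a + 5*p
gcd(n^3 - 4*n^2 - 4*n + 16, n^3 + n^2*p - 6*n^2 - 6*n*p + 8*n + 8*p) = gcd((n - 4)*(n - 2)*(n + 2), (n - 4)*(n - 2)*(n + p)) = n^2 - 6*n + 8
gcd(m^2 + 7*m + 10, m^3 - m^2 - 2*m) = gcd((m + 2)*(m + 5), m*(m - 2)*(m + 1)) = 1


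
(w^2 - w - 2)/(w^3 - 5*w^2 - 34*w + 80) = (w + 1)/(w^2 - 3*w - 40)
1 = 1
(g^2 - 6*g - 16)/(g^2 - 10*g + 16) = (g + 2)/(g - 2)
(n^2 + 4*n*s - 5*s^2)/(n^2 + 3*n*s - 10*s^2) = (-n + s)/(-n + 2*s)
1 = 1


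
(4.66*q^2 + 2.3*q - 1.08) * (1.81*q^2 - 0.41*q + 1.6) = 8.4346*q^4 + 2.2524*q^3 + 4.5582*q^2 + 4.1228*q - 1.728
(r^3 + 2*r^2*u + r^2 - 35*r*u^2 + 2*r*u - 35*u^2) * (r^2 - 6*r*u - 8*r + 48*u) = r^5 - 4*r^4*u - 7*r^4 - 47*r^3*u^2 + 28*r^3*u - 8*r^3 + 210*r^2*u^3 + 329*r^2*u^2 + 32*r^2*u - 1470*r*u^3 + 376*r*u^2 - 1680*u^3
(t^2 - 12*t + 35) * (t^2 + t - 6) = t^4 - 11*t^3 + 17*t^2 + 107*t - 210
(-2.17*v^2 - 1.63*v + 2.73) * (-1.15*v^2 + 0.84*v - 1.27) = 2.4955*v^4 + 0.0516999999999999*v^3 - 1.7528*v^2 + 4.3633*v - 3.4671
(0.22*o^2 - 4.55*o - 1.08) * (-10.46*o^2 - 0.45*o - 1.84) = -2.3012*o^4 + 47.494*o^3 + 12.9395*o^2 + 8.858*o + 1.9872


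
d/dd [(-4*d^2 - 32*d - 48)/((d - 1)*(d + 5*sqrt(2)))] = 4*(-2*(d - 1)*(d + 4)*(d + 5*sqrt(2)) + (d - 1)*(d^2 + 8*d + 12) + (d + 5*sqrt(2))*(d^2 + 8*d + 12))/((d - 1)^2*(d + 5*sqrt(2))^2)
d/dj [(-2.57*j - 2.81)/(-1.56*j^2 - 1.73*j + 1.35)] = (4.0092*j^2 + 4.4461*j - (2.57*j + 2.81)*(3.12*j + 1.73) - 3.4695)/(1.56*j^2 + 1.73*j - 1.35)^2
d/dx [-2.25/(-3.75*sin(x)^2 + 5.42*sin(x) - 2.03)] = (12.195 - 16.875*sin(x))*cos(x)/(3.75*sin(x)^2 - 5.42*sin(x) + 2.03)^2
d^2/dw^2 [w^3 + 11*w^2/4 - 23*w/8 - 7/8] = 6*w + 11/2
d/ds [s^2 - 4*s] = 2*s - 4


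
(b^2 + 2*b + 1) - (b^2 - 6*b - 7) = 8*b + 8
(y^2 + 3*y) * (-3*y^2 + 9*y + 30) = -3*y^4 + 57*y^2 + 90*y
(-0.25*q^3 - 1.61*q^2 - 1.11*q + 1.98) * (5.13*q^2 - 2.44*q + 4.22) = -1.2825*q^5 - 7.6493*q^4 - 2.8209*q^3 + 6.0716*q^2 - 9.5154*q + 8.3556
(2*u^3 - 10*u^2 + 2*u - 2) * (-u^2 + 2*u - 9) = -2*u^5 + 14*u^4 - 40*u^3 + 96*u^2 - 22*u + 18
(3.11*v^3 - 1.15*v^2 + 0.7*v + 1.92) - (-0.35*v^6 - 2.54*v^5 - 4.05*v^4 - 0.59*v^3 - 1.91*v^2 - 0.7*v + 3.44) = 0.35*v^6 + 2.54*v^5 + 4.05*v^4 + 3.7*v^3 + 0.76*v^2 + 1.4*v - 1.52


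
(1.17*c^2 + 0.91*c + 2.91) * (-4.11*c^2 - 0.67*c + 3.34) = -4.8087*c^4 - 4.524*c^3 - 8.662*c^2 + 1.0897*c + 9.7194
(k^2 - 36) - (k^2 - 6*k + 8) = 6*k - 44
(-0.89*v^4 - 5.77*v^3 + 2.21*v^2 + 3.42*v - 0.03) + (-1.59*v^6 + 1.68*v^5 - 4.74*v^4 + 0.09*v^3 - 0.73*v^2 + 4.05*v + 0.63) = -1.59*v^6 + 1.68*v^5 - 5.63*v^4 - 5.68*v^3 + 1.48*v^2 + 7.47*v + 0.6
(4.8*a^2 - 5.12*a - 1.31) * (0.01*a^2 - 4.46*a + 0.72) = 0.048*a^4 - 21.4592*a^3 + 26.2781*a^2 + 2.1562*a - 0.9432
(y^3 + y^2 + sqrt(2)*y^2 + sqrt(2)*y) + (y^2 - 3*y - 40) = y^3 + sqrt(2)*y^2 + 2*y^2 - 3*y + sqrt(2)*y - 40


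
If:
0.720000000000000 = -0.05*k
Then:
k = -14.40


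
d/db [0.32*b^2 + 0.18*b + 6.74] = 0.64*b + 0.18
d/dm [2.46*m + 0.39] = 2.46000000000000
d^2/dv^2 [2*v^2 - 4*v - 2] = 4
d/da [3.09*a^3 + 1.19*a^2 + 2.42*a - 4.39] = 9.27*a^2 + 2.38*a + 2.42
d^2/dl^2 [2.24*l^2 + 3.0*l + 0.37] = 4.48000000000000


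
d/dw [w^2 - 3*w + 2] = 2*w - 3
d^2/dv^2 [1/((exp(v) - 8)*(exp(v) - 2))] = (4*exp(3*v) - 30*exp(2*v) + 36*exp(v) + 160)*exp(v)/(exp(6*v) - 30*exp(5*v) + 348*exp(4*v) - 1960*exp(3*v) + 5568*exp(2*v) - 7680*exp(v) + 4096)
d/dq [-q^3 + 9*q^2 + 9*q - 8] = -3*q^2 + 18*q + 9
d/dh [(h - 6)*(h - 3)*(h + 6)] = 3*h^2 - 6*h - 36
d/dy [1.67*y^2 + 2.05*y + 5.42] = 3.34*y + 2.05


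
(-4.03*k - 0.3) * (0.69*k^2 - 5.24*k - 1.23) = -2.7807*k^3 + 20.9102*k^2 + 6.5289*k + 0.369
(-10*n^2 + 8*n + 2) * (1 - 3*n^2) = 30*n^4 - 24*n^3 - 16*n^2 + 8*n + 2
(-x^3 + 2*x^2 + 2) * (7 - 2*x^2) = 2*x^5 - 4*x^4 - 7*x^3 + 10*x^2 + 14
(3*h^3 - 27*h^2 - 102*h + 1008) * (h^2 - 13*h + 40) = 3*h^5 - 66*h^4 + 369*h^3 + 1254*h^2 - 17184*h + 40320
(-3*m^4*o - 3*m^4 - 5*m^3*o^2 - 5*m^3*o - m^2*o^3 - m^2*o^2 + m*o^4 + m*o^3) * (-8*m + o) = 24*m^5*o + 24*m^5 + 37*m^4*o^2 + 37*m^4*o + 3*m^3*o^3 + 3*m^3*o^2 - 9*m^2*o^4 - 9*m^2*o^3 + m*o^5 + m*o^4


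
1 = 1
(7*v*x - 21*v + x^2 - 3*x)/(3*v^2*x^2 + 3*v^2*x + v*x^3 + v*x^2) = (7*v*x - 21*v + x^2 - 3*x)/(v*x*(3*v*x + 3*v + x^2 + x))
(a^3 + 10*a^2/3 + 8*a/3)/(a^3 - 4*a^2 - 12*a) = (a + 4/3)/(a - 6)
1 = 1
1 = 1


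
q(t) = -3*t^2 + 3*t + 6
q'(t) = 3 - 6*t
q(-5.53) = -102.33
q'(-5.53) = 36.18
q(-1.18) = -1.72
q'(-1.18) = 10.08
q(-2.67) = -23.40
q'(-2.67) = 19.02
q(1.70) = 2.43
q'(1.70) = -7.20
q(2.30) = -2.97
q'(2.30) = -10.80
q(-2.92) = -28.34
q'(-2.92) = 20.52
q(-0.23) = 5.15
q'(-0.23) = 4.38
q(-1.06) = -0.55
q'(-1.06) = 9.36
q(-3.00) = -30.00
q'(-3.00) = 21.00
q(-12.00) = -462.00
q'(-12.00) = 75.00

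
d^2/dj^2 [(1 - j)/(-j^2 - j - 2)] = 2*(-3*j*(j^2 + j + 2) + (j - 1)*(2*j + 1)^2)/(j^2 + j + 2)^3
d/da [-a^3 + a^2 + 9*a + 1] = -3*a^2 + 2*a + 9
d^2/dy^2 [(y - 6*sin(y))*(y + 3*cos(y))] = 6*y*sin(y) - 3*y*cos(y) - 6*sin(y) + 36*sin(2*y) - 12*cos(y) + 2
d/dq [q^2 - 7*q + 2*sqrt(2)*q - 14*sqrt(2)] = 2*q - 7 + 2*sqrt(2)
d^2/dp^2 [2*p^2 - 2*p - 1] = 4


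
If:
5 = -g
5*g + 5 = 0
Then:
No Solution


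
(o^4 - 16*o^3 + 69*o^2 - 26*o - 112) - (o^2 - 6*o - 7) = o^4 - 16*o^3 + 68*o^2 - 20*o - 105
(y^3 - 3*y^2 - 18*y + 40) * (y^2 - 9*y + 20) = y^5 - 12*y^4 + 29*y^3 + 142*y^2 - 720*y + 800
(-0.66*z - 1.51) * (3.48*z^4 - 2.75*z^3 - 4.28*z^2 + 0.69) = -2.2968*z^5 - 3.4398*z^4 + 6.9773*z^3 + 6.4628*z^2 - 0.4554*z - 1.0419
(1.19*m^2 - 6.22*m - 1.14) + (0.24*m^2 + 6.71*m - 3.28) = 1.43*m^2 + 0.49*m - 4.42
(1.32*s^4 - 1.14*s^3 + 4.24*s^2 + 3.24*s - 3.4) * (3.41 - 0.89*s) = -1.1748*s^5 + 5.5158*s^4 - 7.661*s^3 + 11.5748*s^2 + 14.0744*s - 11.594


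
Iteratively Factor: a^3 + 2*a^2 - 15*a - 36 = (a - 4)*(a^2 + 6*a + 9) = (a - 4)*(a + 3)*(a + 3)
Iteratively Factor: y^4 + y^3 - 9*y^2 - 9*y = (y - 3)*(y^3 + 4*y^2 + 3*y) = (y - 3)*(y + 1)*(y^2 + 3*y) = (y - 3)*(y + 1)*(y + 3)*(y)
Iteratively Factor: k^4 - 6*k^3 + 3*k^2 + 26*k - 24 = (k + 2)*(k^3 - 8*k^2 + 19*k - 12) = (k - 1)*(k + 2)*(k^2 - 7*k + 12) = (k - 4)*(k - 1)*(k + 2)*(k - 3)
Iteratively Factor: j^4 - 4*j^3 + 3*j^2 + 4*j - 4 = (j + 1)*(j^3 - 5*j^2 + 8*j - 4) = (j - 1)*(j + 1)*(j^2 - 4*j + 4) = (j - 2)*(j - 1)*(j + 1)*(j - 2)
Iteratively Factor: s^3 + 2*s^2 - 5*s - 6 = (s + 3)*(s^2 - s - 2) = (s + 1)*(s + 3)*(s - 2)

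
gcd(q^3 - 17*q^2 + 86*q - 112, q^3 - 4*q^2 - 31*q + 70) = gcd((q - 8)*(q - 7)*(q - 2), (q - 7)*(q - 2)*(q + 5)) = q^2 - 9*q + 14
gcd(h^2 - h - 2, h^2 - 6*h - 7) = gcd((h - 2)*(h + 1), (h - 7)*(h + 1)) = h + 1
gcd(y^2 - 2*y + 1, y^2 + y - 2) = y - 1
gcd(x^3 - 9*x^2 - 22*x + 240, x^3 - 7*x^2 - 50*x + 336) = x^2 - 14*x + 48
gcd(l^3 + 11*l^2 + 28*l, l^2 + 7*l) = l^2 + 7*l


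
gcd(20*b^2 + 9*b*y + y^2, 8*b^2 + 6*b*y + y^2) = 4*b + y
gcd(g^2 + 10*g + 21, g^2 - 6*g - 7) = 1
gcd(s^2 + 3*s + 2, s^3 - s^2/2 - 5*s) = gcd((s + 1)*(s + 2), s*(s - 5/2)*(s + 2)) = s + 2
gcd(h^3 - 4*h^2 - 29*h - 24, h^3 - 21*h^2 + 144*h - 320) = h - 8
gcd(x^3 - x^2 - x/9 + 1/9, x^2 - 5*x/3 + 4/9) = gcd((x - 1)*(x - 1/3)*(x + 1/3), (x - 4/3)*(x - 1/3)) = x - 1/3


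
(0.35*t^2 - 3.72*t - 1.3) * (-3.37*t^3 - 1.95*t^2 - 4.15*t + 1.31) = -1.1795*t^5 + 11.8539*t^4 + 10.1825*t^3 + 18.4315*t^2 + 0.5218*t - 1.703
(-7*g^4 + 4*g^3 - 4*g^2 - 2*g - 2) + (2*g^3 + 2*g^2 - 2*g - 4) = -7*g^4 + 6*g^3 - 2*g^2 - 4*g - 6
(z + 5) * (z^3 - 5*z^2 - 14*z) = z^4 - 39*z^2 - 70*z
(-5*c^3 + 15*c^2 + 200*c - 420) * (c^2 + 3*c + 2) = -5*c^5 + 235*c^3 + 210*c^2 - 860*c - 840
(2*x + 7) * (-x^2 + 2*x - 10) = -2*x^3 - 3*x^2 - 6*x - 70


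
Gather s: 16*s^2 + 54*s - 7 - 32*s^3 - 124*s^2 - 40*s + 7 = -32*s^3 - 108*s^2 + 14*s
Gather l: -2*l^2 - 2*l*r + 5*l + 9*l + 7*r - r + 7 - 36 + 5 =-2*l^2 + l*(14 - 2*r) + 6*r - 24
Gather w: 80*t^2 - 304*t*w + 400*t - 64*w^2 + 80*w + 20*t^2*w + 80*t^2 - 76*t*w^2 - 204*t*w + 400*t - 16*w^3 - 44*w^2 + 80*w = 160*t^2 + 800*t - 16*w^3 + w^2*(-76*t - 108) + w*(20*t^2 - 508*t + 160)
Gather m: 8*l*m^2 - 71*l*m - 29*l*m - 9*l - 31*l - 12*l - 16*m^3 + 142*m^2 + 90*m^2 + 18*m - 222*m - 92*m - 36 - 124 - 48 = -52*l - 16*m^3 + m^2*(8*l + 232) + m*(-100*l - 296) - 208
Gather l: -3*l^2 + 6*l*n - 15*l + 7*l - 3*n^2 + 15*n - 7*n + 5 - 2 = -3*l^2 + l*(6*n - 8) - 3*n^2 + 8*n + 3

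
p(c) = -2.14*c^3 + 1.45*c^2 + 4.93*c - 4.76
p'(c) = -6.42*c^2 + 2.9*c + 4.93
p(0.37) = -2.85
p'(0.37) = 5.12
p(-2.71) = 35.12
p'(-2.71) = -50.08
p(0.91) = -0.69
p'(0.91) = 2.25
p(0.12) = -4.15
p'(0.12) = 5.19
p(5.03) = -215.62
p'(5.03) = -142.91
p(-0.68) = -6.77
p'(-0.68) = -0.01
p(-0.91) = -6.43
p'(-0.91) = -3.03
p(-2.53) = 26.70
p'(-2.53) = -43.50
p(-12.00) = 3842.80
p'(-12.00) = -954.35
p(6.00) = -385.22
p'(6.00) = -208.79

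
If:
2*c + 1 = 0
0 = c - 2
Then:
No Solution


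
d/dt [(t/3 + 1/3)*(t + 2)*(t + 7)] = t^2 + 20*t/3 + 23/3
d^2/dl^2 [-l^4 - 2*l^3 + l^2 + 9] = -12*l^2 - 12*l + 2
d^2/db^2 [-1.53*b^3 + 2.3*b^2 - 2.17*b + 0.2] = 4.6 - 9.18*b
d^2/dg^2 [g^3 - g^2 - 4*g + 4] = 6*g - 2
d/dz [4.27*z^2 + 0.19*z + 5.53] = 8.54*z + 0.19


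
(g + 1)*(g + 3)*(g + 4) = g^3 + 8*g^2 + 19*g + 12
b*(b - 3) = b^2 - 3*b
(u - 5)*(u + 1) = u^2 - 4*u - 5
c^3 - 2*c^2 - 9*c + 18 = (c - 3)*(c - 2)*(c + 3)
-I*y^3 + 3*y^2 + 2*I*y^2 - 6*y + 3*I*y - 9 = (y - 3)*(y + 3*I)*(-I*y - I)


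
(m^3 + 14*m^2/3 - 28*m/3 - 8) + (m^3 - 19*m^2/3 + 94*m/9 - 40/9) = 2*m^3 - 5*m^2/3 + 10*m/9 - 112/9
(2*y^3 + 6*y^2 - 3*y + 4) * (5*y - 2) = 10*y^4 + 26*y^3 - 27*y^2 + 26*y - 8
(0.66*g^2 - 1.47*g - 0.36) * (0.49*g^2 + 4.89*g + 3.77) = 0.3234*g^4 + 2.5071*g^3 - 4.8765*g^2 - 7.3023*g - 1.3572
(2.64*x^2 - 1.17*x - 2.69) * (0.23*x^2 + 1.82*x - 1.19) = 0.6072*x^4 + 4.5357*x^3 - 5.8897*x^2 - 3.5035*x + 3.2011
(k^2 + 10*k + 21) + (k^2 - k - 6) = 2*k^2 + 9*k + 15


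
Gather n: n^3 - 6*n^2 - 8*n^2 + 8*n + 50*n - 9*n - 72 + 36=n^3 - 14*n^2 + 49*n - 36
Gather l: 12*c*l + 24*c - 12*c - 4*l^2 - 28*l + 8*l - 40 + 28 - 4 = 12*c - 4*l^2 + l*(12*c - 20) - 16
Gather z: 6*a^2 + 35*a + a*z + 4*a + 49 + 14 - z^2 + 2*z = 6*a^2 + 39*a - z^2 + z*(a + 2) + 63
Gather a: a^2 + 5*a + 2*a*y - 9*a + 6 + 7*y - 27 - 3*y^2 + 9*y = a^2 + a*(2*y - 4) - 3*y^2 + 16*y - 21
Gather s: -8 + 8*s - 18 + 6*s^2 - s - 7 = 6*s^2 + 7*s - 33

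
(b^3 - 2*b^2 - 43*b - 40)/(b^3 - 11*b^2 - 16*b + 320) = (b + 1)/(b - 8)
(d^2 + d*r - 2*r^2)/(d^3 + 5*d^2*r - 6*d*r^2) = (d + 2*r)/(d*(d + 6*r))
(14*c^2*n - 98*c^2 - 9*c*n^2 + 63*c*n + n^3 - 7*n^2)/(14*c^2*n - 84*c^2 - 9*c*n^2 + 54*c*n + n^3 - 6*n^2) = (n - 7)/(n - 6)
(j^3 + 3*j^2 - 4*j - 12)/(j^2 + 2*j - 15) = (j^3 + 3*j^2 - 4*j - 12)/(j^2 + 2*j - 15)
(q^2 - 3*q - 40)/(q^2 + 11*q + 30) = (q - 8)/(q + 6)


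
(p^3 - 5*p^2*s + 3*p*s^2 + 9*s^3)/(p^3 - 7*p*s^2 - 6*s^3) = (p - 3*s)/(p + 2*s)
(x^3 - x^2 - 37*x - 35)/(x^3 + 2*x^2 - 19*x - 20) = (x - 7)/(x - 4)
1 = 1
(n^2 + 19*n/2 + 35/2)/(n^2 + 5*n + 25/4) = 2*(n + 7)/(2*n + 5)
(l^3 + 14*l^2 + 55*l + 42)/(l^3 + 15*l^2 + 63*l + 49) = (l + 6)/(l + 7)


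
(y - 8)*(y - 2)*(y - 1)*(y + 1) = y^4 - 10*y^3 + 15*y^2 + 10*y - 16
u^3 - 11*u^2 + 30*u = u*(u - 6)*(u - 5)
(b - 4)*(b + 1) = b^2 - 3*b - 4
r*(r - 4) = r^2 - 4*r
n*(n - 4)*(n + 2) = n^3 - 2*n^2 - 8*n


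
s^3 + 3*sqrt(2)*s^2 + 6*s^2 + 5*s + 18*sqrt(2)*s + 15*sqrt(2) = (s + 1)*(s + 5)*(s + 3*sqrt(2))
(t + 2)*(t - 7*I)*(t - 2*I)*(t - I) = t^4 + 2*t^3 - 10*I*t^3 - 23*t^2 - 20*I*t^2 - 46*t + 14*I*t + 28*I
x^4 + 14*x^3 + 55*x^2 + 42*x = x*(x + 1)*(x + 6)*(x + 7)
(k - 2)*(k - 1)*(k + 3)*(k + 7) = k^4 + 7*k^3 - 7*k^2 - 43*k + 42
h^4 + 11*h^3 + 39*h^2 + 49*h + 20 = (h + 1)^2*(h + 4)*(h + 5)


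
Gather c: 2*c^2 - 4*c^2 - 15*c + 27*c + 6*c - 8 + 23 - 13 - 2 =-2*c^2 + 18*c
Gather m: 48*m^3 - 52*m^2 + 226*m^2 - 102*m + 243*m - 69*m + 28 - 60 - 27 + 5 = 48*m^3 + 174*m^2 + 72*m - 54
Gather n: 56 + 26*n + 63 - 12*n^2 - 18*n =-12*n^2 + 8*n + 119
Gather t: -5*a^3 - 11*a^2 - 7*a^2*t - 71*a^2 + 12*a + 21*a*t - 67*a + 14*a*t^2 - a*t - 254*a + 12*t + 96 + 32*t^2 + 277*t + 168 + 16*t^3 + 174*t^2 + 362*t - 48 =-5*a^3 - 82*a^2 - 309*a + 16*t^3 + t^2*(14*a + 206) + t*(-7*a^2 + 20*a + 651) + 216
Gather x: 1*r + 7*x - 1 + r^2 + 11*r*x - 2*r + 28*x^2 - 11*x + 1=r^2 - r + 28*x^2 + x*(11*r - 4)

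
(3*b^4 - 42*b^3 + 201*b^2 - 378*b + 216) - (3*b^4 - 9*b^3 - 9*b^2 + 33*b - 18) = -33*b^3 + 210*b^2 - 411*b + 234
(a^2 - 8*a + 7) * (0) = 0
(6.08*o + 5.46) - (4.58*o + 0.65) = 1.5*o + 4.81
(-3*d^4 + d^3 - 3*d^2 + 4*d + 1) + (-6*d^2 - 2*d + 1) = -3*d^4 + d^3 - 9*d^2 + 2*d + 2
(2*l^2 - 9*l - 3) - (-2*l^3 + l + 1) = 2*l^3 + 2*l^2 - 10*l - 4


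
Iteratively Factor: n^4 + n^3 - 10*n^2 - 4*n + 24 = (n - 2)*(n^3 + 3*n^2 - 4*n - 12) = (n - 2)*(n + 2)*(n^2 + n - 6) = (n - 2)*(n + 2)*(n + 3)*(n - 2)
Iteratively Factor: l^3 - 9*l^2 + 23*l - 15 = (l - 5)*(l^2 - 4*l + 3) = (l - 5)*(l - 3)*(l - 1)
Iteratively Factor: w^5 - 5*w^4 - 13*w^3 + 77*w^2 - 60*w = (w)*(w^4 - 5*w^3 - 13*w^2 + 77*w - 60) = w*(w - 1)*(w^3 - 4*w^2 - 17*w + 60) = w*(w - 5)*(w - 1)*(w^2 + w - 12) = w*(w - 5)*(w - 1)*(w + 4)*(w - 3)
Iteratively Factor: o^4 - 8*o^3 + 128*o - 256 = (o - 4)*(o^3 - 4*o^2 - 16*o + 64) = (o - 4)^2*(o^2 - 16) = (o - 4)^2*(o + 4)*(o - 4)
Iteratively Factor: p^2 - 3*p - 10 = (p + 2)*(p - 5)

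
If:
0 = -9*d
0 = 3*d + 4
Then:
No Solution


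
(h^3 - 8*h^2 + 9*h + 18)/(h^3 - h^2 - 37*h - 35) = (h^2 - 9*h + 18)/(h^2 - 2*h - 35)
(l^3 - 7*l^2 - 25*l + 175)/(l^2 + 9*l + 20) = (l^2 - 12*l + 35)/(l + 4)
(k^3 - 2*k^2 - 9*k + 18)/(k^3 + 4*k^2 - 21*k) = (k^2 + k - 6)/(k*(k + 7))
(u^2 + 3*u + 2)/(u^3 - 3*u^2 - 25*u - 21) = (u + 2)/(u^2 - 4*u - 21)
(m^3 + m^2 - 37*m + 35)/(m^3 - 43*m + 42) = (m - 5)/(m - 6)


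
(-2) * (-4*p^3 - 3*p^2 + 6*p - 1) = 8*p^3 + 6*p^2 - 12*p + 2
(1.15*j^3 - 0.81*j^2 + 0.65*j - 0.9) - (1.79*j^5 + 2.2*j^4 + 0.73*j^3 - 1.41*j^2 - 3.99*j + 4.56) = -1.79*j^5 - 2.2*j^4 + 0.42*j^3 + 0.6*j^2 + 4.64*j - 5.46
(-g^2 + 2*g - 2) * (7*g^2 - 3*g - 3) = -7*g^4 + 17*g^3 - 17*g^2 + 6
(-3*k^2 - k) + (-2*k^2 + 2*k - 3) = -5*k^2 + k - 3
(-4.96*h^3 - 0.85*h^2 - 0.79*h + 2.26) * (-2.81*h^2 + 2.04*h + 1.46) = 13.9376*h^5 - 7.7299*h^4 - 6.7557*h^3 - 9.2032*h^2 + 3.457*h + 3.2996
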